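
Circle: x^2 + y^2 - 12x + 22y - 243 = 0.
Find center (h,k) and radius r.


h = -D/2 = 12/2 = 6
k = -E/2 = -22/2 = -11
r^2 = h^2 + k^2 - F = 36 + 121 + 243 = 400
r = 20

Center (6, -11), radius = 20


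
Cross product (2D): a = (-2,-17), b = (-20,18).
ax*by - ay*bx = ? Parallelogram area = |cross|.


cross = -2*18 + 17*(-20) = -36 - 340 = -376
Parallelogram area = |-376| = 376

cross = -376, parallelogram area = 376


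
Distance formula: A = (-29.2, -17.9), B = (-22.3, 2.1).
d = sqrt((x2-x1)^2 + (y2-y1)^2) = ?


dx = -22.3 + 29.2 = 6.9
dy = 2.1 + 17.9 = 20.0
d = sqrt(47.61 + 400.0) = sqrt(447.61) = 21.1568

21.1568


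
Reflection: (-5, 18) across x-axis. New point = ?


Reflection rule for x-axis: (x, -y)
(-5, 18) -> (-5, -18)

(-5, -18)


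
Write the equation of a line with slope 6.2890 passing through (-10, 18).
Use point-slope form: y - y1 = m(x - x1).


y - 18 = 6.2890(x + 10)
y = 6.2890x + 18 - 6.2890*(-10)
y = 6.2890x + 80.8900

y = 6.2890x + 80.8900


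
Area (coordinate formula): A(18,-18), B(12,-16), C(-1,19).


18*(-16-19) = -630
12*(19+ 18) = 444
-1*(-18+ 16) = 2
sum = -184
Area = |-184|/2 = 92.0000

92.0000 sq units


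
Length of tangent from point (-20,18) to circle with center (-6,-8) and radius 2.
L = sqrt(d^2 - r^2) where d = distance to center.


d = sqrt((-20+ 6)^2 + (18+ 8)^2) = sqrt(196+676) = 29.5296
L = sqrt(872.0000 - 4) = sqrt(868.0000) = 29.4618

29.4618


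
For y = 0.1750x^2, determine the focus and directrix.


a = 0.1750
1/(4a) = 1.4286
Focus = (0, 1.4286)
Directrix: y = -1.4286

Focus = (0, 1.4286), Directrix: y = -1.4286


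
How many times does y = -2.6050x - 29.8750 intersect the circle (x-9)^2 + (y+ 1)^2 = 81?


Substitute y = -2.6050x - 29.8750: (x-9)^2 + (-2.6050x- 29.8750+ 1)^2 = 81
Expand to Ax^2 + Bx + C = 0, where b-k = -28.875
A = 1+m^2 = 7.786025
B = 2(m(b-k) - h) = 2(-2.6050*(-28.875) - 9) = 132.43875
C = h^2 + (b-k)^2 - r^2 = 81 + 833.765625 - 81 = 833.765625
disc = B^2-4AC = 17540.0225 - 25966.8800 = -8426.8575
disc < 0

0 intersection points


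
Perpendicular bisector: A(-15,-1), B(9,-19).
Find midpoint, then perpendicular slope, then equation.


Midpoint = (-3, -10)
Slope of AB = dy/dx = -18/24 = -0.7500
Perp slope = -dx/dy = 24/18 = 1.3333
b = My - (perp slope)*Mx = -10 + (24*(-3))/(-18) = -10 + 4.0000 = -6.0000

y = 1.3333x - 6.0000


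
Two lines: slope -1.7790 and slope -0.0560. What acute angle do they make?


m1-m2 = -1.723
1+m1*m2 = 1.099624
tan(theta) = |-1.723/1.099624| = 1.566899
theta = arctan(|-1.723/1.099624|) = 57.4539 degrees (acute angle)

57.4539 degrees


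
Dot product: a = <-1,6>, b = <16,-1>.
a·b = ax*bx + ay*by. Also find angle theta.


a·b = -1*16 + 6*(-1) = -16 - 6 = -22
|a| = sqrt(1+36) = 6.0828
|b| = sqrt(256+1) = 16.0312
cos(theta) = -22/(sqrt(37)*sqrt(257)) = -22/sqrt(9509) = -0.225608
theta = arccos(-22/sqrt(9509)) = 103.0387 degrees

a·b = -22, theta = 103.0387 deg


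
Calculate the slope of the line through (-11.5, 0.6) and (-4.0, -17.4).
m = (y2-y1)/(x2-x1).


dy = -17.4 - 0.6 = -18.0
dx = -4.0 + 11.5 = 7.5
m = -18.0/7.5 = -2.4000

m = -2.4000


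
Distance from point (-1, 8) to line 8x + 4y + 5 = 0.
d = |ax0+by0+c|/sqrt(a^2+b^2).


|8*(-1) + 4*8 + 5| = |29| = 29
sqrt(64 + 16) = sqrt(80) = 8.9443
d = 29/sqrt(80) = 3.2423

3.2423


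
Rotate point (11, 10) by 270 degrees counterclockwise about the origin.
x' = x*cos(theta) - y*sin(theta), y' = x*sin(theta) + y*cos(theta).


cos(270) = 0, sin(270) = -1
x' = 11*0 - 10*(-1) = 10
y' = 11*(-1) + 10*0 = -11

(10, -11)


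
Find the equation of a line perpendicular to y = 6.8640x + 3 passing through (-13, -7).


Perpendicular slope = -1/m1 = -1/6.8640 = -0.1457
b2 = y0 - m2*x0 = -7 - 13/6.8640 = -7 - 1.8939 = -8.8939

y = -0.1457x - 8.8939


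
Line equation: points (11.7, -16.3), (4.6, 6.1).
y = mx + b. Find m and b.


m = (22.4)/(-7.1) = -3.1549
b = y1 - m*x1 = -16.3 - (22.4*11.7)/(-7.1) = -16.3 + 36.9127 = 20.6127

y = -3.1549x + 20.6127


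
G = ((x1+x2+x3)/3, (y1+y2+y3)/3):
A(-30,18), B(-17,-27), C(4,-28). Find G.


Gx = (-30- 17+4)/3 = -43/3 = -14.3333
Gy = (18- 27- 28)/3 = -37/3 = -12.3333

G = (-14.3333, -12.3333)


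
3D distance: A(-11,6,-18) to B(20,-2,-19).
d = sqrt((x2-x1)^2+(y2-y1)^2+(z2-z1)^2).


dx=31, dy=-8, dz=-1
d = sqrt(961+64+1) = sqrt(1026) = 32.0312

32.0312


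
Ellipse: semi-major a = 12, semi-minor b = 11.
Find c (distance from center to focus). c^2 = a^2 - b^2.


c^2 = 12^2 - 11^2 = 144 - 121 = 23
c = sqrt(23) = 4.7958

c = 4.7958


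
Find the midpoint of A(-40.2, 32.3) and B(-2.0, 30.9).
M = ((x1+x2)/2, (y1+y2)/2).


Mx = (-40.2 - 2.0)/2 = -42.2/2 = -21.1000
My = (32.3 + 30.9)/2 = 63.2/2 = 31.6000

(-21.1000, 31.6000)


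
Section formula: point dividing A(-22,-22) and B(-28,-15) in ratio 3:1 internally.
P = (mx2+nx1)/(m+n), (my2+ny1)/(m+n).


Px = (3*(-28) + 1*(-22))/4 = -106/4 = -26.5000
Py = (3*(-15) + 1*(-22))/4 = -67/4 = -16.7500

P = (-26.5000, -16.7500)


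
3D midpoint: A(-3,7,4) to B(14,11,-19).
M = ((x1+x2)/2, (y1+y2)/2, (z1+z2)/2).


Mx = (-3+14)/2 = 5.5000
My = (7+11)/2 = 9.0000
Mz = (4- 19)/2 = -7.5000

M = (5.5000, 9.0000, -7.5000)


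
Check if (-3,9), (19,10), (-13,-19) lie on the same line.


-3*(10+ 19) + 19*(-19-9) - 13*(9-10)
= -87 - 532 + 13 = -606

No, not collinear (determinant = -606)


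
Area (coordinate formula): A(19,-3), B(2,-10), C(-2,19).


19*(-10-19) = -551
2*(19+ 3) = 44
-2*(-3+ 10) = -14
sum = -521
Area = |-521|/2 = 260.5000

260.5000 sq units


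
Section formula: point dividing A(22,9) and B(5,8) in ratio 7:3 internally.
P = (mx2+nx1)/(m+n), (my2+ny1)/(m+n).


Px = (7*5 + 3*22)/10 = 101/10 = 10.1000
Py = (7*8 + 3*9)/10 = 83/10 = 8.3000

P = (10.1000, 8.3000)


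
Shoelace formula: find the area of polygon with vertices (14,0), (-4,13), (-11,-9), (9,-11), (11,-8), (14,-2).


sum(xi*y_{i+1}) = 14*13 - 4*(-9) - 11*(-11) + 9*(-8) + 11*(-2) + 14*0 = 245
sum(yi*x_{i+1}) = 0*(-4) + 13*(-11) - 9*9 - 11*11 - 8*14 - 2*14 = -485
Area = |245 + 485|/2 = 730/2 = 365.0000

365.0000 sq units


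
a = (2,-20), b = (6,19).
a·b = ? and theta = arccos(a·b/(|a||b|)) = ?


a·b = 2*6 - 20*19 = 12 - 380 = -368
|a| = sqrt(4+400) = 20.0998
|b| = sqrt(36+361) = 19.9249
cos(theta) = -368/(sqrt(404)*sqrt(397)) = -368/sqrt(160388) = -0.918887
theta = arccos(-368/sqrt(160388)) = 156.7638 degrees

a·b = -368, theta = 156.7638 deg


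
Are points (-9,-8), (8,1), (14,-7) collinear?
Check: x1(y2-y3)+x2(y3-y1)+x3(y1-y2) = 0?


-9*(1+ 7) + 8*(-7+ 8) + 14*(-8-1)
= -72 + 8 - 126 = -190

No, not collinear (determinant = -190)


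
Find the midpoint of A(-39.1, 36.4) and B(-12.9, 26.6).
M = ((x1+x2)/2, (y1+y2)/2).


Mx = (-39.1 - 12.9)/2 = -52.0/2 = -26.0000
My = (36.4 + 26.6)/2 = 63.0/2 = 31.5000

(-26.0000, 31.5000)


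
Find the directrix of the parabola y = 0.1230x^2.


a = 0.1230
1/(4a) = 2.0325
directrix: y = -2.0325 = -2.0325

y = -2.0325


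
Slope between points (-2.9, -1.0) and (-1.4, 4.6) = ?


dy = 4.6 + 1.0 = 5.6
dx = -1.4 + 2.9 = 1.5
m = 5.6/1.5 = 3.7333

m = 3.7333


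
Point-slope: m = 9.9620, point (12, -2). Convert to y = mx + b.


y + 2 = 9.9620(x - 12)
y = 9.9620x - 2 - 9.9620*12
y = 9.9620x - 121.5440

y = 9.9620x - 121.5440


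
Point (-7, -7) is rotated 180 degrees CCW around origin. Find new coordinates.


cos(180) = -1, sin(180) = 0
x' = -7*(-1) + 7*0 = 7
y' = -7*0 - 7*(-1) = 7

(7, 7)


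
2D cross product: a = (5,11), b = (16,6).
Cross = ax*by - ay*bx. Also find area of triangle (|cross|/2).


cross = 5*6 - 11*16 = 30 - 176 = -146
Triangle area = |-146|/2 = 146/2 = 73.0000

cross = -146, triangle area = 73.0000


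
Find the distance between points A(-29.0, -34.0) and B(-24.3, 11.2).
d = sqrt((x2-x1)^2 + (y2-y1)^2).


dx = -24.3 + 29.0 = 4.7
dy = 11.2 + 34.0 = 45.2
d = sqrt(22.09 + 2043.04) = sqrt(2065.13) = 45.4437

45.4437


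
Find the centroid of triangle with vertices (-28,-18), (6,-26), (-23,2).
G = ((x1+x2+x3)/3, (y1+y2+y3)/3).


Gx = (-28+6- 23)/3 = -45/3 = -15.0000
Gy = (-18- 26+2)/3 = -42/3 = -14.0000

G = (-15.0000, -14.0000)


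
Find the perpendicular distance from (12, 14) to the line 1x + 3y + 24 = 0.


|1*12 + 3*14 + 24| = |78| = 78
sqrt(1 + 9) = sqrt(10) = 3.1623
d = 78/sqrt(10) = 24.6658

24.6658


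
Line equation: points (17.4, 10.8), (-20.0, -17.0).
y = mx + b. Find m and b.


m = (-27.8)/(-37.4) = 0.7433
b = y1 - m*x1 = 10.8 - (-27.8*17.4)/(-37.4) = 10.8 - 12.9337 = -2.1337

y = 0.7433x - 2.1337


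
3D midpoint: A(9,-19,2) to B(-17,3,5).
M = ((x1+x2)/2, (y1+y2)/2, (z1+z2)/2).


Mx = (9- 17)/2 = -4.0000
My = (-19+3)/2 = -8.0000
Mz = (2+5)/2 = 3.5000

M = (-4.0000, -8.0000, 3.5000)


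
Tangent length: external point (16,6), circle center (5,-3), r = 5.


d = sqrt((16-5)^2 + (6+ 3)^2) = sqrt(121+81) = 14.2127
L = sqrt(202.0000 - 25) = sqrt(177.0000) = 13.3041

13.3041


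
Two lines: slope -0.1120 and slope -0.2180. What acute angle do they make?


m1-m2 = 0.106
1+m1*m2 = 1.024416
tan(theta) = |0.106/1.024416| = 0.103474
theta = arctan(|0.106/1.024416|) = 5.9076 degrees (acute angle)

5.9076 degrees


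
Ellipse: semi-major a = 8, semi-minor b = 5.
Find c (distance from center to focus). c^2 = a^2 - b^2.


c^2 = 8^2 - 5^2 = 64 - 25 = 39
c = sqrt(39) = 6.2450

c = 6.2450


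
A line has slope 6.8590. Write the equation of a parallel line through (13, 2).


Parallel lines have equal slopes.
m2 = 6.8590
b2 = 2 - 6.8590*13 = -87.1670

y = 6.8590x - 87.1670


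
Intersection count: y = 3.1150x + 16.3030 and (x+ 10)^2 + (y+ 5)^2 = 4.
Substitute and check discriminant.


Substitute y = 3.1150x + 16.3030: (x+ 10)^2 + (3.1150x+16.3030+ 5)^2 = 4
Expand to Ax^2 + Bx + C = 0, where b-k = 21.303
A = 1+m^2 = 10.703225
B = 2(m(b-k) - h) = 2(3.1150*21.303 + 10) = 152.71769
C = h^2 + (b-k)^2 - r^2 = 100 + 453.817809 - 4 = 549.817809
disc = B^2-4AC = 23322.6928 - 23539.2949 = -216.6021
disc < 0

0 intersection points


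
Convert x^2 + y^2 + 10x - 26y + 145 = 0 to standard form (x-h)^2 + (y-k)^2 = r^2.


h = -D/2 = -10/2 = -5
k = -E/2 = 26/2 = 13
r^2 = h^2 + k^2 - F = 25 + 169 - 145 = 49
r = 7

Center (-5, 13), radius = 7


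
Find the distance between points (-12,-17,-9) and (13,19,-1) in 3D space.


dx=25, dy=36, dz=8
d = sqrt(625+1296+64) = sqrt(1985) = 44.5533

44.5533


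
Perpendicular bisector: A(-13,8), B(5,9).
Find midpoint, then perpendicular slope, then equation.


Midpoint = (-4, 8.5)
Slope of AB = dy/dx = 1/18 = 0.0556
Perp slope = -dx/dy = -18/1 = -18.0000
b = My - (perp slope)*Mx = 8.5 + (18*(-4))/1 = 8.5 - 72.0000 = -63.5000

y = -18.0000x - 63.5000


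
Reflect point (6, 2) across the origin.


Reflection rule for origin: (-x, -y)
(6, 2) -> (-6, -2)

(-6, -2)


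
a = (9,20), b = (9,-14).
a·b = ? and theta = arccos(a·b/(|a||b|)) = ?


a·b = 9*9 + 20*(-14) = 81 - 280 = -199
|a| = sqrt(81+400) = 21.9317
|b| = sqrt(81+196) = 16.6433
cos(theta) = -199/(sqrt(481)*sqrt(277)) = -199/sqrt(133237) = -0.545181
theta = arccos(-199/sqrt(133237)) = 123.0370 degrees

a·b = -199, theta = 123.0370 deg


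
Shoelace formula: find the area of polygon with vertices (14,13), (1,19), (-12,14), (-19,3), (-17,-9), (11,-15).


sum(xi*y_{i+1}) = 14*19 + 1*14 - 12*3 - 19*(-9) - 17*(-15) + 11*13 = 813
sum(yi*x_{i+1}) = 13*1 + 19*(-12) + 14*(-19) + 3*(-17) - 9*11 - 15*14 = -841
Area = |813 + 841|/2 = 1654/2 = 827.0000

827.0000 sq units


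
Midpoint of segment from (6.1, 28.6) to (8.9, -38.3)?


Mx = (6.1 + 8.9)/2 = 15.0/2 = 7.5000
My = (28.6 - 38.3)/2 = -9.7/2 = -4.8500

(7.5000, -4.8500)


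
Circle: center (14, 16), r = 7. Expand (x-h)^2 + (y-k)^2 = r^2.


(x-14)^2 + (y-16)^2 = 7^2
D = -2h = -28, E = -2k = -32
F = h^2+k^2-r^2 = 196+256-49 = 403

x^2 + y^2 - 28x - 32y + 403 = 0


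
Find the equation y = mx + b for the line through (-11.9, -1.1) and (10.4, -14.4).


m = (-13.3)/(22.3) = -0.5964
b = y1 - m*x1 = -1.1 - (-13.3*(-11.9))/(22.3) = -1.1 - 7.0973 = -8.1973

y = -0.5964x - 8.1973


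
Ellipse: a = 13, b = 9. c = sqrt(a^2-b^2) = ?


c^2 = 13^2 - 9^2 = 169 - 81 = 88
c = sqrt(88) = 9.3808

c = 9.3808


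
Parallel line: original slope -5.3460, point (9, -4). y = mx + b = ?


Parallel lines have equal slopes.
m2 = -5.3460
b2 = -4 + 5.3460*9 = 44.1140

y = -5.3460x + 44.1140


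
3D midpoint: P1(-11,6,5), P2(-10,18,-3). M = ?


Mx = (-11- 10)/2 = -10.5000
My = (6+18)/2 = 12.0000
Mz = (5- 3)/2 = 1.0000

M = (-10.5000, 12.0000, 1.0000)


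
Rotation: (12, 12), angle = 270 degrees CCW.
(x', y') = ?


cos(270) = 0, sin(270) = -1
x' = 12*0 - 12*(-1) = 12
y' = 12*(-1) + 12*0 = -12

(12, -12)


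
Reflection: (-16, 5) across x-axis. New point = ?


Reflection rule for x-axis: (x, -y)
(-16, 5) -> (-16, -5)

(-16, -5)


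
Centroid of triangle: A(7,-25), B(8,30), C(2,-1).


Gx = (7+8+2)/3 = 17/3 = 5.6667
Gy = (-25+30- 1)/3 = 4/3 = 1.3333

G = (5.6667, 1.3333)


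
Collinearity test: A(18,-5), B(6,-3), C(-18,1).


18*(-3-1) + 6*(1+ 5) - 18*(-5+ 3)
= -72 + 36 + 36 = 0

Yes, collinear (determinant = 0)


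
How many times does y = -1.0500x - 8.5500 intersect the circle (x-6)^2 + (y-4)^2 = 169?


Substitute y = -1.0500x - 8.5500: (x-6)^2 + (-1.0500x- 8.5500-4)^2 = 169
Expand to Ax^2 + Bx + C = 0, where b-k = -12.55
A = 1+m^2 = 2.1025
B = 2(m(b-k) - h) = 2(-1.0500*(-12.55) - 6) = 14.355
C = h^2 + (b-k)^2 - r^2 = 36 + 157.5025 - 169 = 24.5025
disc = B^2-4AC = 206.0660 - 206.0660 = 0
disc = 0

1 intersection point (tangent)


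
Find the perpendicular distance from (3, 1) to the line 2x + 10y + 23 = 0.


|2*3 + 10*1 + 23| = |39| = 39
sqrt(4 + 100) = sqrt(104) = 10.1980
d = 39/sqrt(104) = 3.8243

3.8243


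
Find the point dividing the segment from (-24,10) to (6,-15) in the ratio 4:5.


Px = (4*6 + 5*(-24))/9 = -96/9 = -10.6667
Py = (4*(-15) + 5*10)/9 = -10/9 = -1.1111

P = (-10.6667, -1.1111)


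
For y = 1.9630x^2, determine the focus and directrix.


a = 1.9630
1/(4a) = 0.1274
Focus = (0, 0.1274)
Directrix: y = -0.1274

Focus = (0, 0.1274), Directrix: y = -0.1274


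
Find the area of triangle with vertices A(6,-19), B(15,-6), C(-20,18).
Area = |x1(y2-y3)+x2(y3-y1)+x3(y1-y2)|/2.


6*(-6-18) = -144
15*(18+ 19) = 555
-20*(-19+ 6) = 260
sum = 671
Area = |671|/2 = 335.5000

335.5000 sq units


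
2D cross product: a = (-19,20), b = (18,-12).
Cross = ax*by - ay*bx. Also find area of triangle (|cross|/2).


cross = -19*(-12) - 20*18 = 228 - 360 = -132
Triangle area = |-132|/2 = 132/2 = 66.0000

cross = -132, triangle area = 66.0000


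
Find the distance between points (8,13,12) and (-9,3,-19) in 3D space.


dx=-17, dy=-10, dz=-31
d = sqrt(289+100+961) = sqrt(1350) = 36.7423

36.7423


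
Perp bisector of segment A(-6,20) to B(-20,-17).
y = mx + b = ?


Midpoint = (-13, 1.5)
Slope of AB = dy/dx = -37/(-14) = 2.6429
Perp slope = -dx/dy = -14/37 = -0.3784
b = My - (perp slope)*Mx = 1.5 + (-14*(-13))/(-37) = 1.5 - 4.9189 = -3.4189

y = -0.3784x - 3.4189


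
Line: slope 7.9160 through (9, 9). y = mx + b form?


y - 9 = 7.9160(x - 9)
y = 7.9160x + 9 - 7.9160*9
y = 7.9160x - 62.2440

y = 7.9160x - 62.2440


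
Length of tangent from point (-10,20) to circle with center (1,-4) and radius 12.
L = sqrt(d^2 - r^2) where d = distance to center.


d = sqrt((-10-1)^2 + (20+ 4)^2) = sqrt(121+576) = 26.4008
L = sqrt(697.0000 - 144) = sqrt(553.0000) = 23.5160

23.5160


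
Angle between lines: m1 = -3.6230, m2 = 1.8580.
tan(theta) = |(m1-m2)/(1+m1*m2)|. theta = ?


m1-m2 = -5.481
1+m1*m2 = -5.731534
tan(theta) = |-5.481/(-5.731534)| = 0.956288
theta = arctan(|-5.481/(-5.731534)|) = 43.7200 degrees (acute angle)

43.7200 degrees


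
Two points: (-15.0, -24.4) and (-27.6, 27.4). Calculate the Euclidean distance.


dx = -27.6 + 15.0 = -12.6
dy = 27.4 + 24.4 = 51.8
d = sqrt(158.76 + 2683.24) = sqrt(2842.0) = 53.3104

53.3104


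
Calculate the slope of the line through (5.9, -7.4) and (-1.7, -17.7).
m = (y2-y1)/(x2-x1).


dy = -17.7 + 7.4 = -10.3
dx = -1.7 - 5.9 = -7.6
m = -10.3/(-7.6) = 1.3553

m = 1.3553


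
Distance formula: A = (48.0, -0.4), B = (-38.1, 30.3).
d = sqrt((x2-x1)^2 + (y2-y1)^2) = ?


dx = -38.1 - 48.0 = -86.1
dy = 30.3 + 0.4 = 30.7
d = sqrt(7413.21 + 942.49) = sqrt(8355.7) = 91.4095

91.4095


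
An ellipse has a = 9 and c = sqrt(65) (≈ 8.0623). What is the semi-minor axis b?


b^2 = 9^2 - (sqrt(65))^2 = 81 - 65 = 16
b = sqrt(16) = 4

b = 4


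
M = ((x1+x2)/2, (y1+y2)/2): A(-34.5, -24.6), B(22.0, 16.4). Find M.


Mx = (-34.5 + 22.0)/2 = -12.5/2 = -6.2500
My = (-24.6 + 16.4)/2 = -8.2/2 = -4.1000

(-6.2500, -4.1000)


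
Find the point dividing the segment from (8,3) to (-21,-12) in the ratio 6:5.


Px = (6*(-21) + 5*8)/11 = -86/11 = -7.8182
Py = (6*(-12) + 5*3)/11 = -57/11 = -5.1818

P = (-7.8182, -5.1818)


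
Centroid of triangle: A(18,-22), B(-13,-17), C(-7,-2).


Gx = (18- 13- 7)/3 = -2/3 = -0.6667
Gy = (-22- 17- 2)/3 = -41/3 = -13.6667

G = (-0.6667, -13.6667)


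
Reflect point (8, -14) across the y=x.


Reflection rule for y=x: (y, x)
(8, -14) -> (-14, 8)

(-14, 8)


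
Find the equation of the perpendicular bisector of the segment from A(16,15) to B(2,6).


Midpoint = (9, 10.5)
Slope of AB = dy/dx = -9/(-14) = 0.6429
Perp slope = -dx/dy = -14/9 = -1.5556
b = My - (perp slope)*Mx = 10.5 + (-14*9)/(-9) = 10.5 + 14.0000 = 24.5000

y = -1.5556x + 24.5000


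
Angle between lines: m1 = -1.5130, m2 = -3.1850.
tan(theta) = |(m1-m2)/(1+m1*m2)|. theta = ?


m1-m2 = 1.672
1+m1*m2 = 5.818905
tan(theta) = |1.672/5.818905| = 0.287339
theta = arctan(|1.672/5.818905|) = 16.0314 degrees (acute angle)

16.0314 degrees


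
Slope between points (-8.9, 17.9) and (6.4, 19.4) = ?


dy = 19.4 - 17.9 = 1.5
dx = 6.4 + 8.9 = 15.3
m = 1.5/15.3 = 0.0980

m = 0.0980


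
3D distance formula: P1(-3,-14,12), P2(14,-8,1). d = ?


dx=17, dy=6, dz=-11
d = sqrt(289+36+121) = sqrt(446) = 21.1187

21.1187


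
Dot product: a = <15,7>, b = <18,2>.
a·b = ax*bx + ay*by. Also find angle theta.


a·b = 15*18 + 7*2 = 270 + 14 = 284
|a| = sqrt(225+49) = 16.5529
|b| = sqrt(324+4) = 18.1108
cos(theta) = 284/(sqrt(274)*sqrt(328)) = 284/sqrt(89872) = 0.947341
theta = arccos(284/sqrt(89872)) = 18.6767 degrees

a·b = 284, theta = 18.6767 deg


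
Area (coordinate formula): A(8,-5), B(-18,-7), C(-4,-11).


8*(-7+ 11) = 32
-18*(-11+ 5) = 108
-4*(-5+ 7) = -8
sum = 132
Area = |132|/2 = 66.0000

66.0000 sq units


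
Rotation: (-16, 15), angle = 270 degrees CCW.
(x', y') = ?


cos(270) = 0, sin(270) = -1
x' = -16*0 - 15*(-1) = 15
y' = -16*(-1) + 15*0 = 16

(15, 16)


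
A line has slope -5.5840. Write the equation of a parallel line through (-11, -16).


Parallel lines have equal slopes.
m2 = -5.5840
b2 = -16 + 5.5840*(-11) = -77.4240

y = -5.5840x - 77.4240


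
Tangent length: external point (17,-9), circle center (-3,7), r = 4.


d = sqrt((17+ 3)^2 + (-9-7)^2) = sqrt(400+256) = 25.6125
L = sqrt(656.0000 - 16) = sqrt(640.0000) = 25.2982

25.2982


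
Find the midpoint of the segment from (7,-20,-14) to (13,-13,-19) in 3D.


Mx = (7+13)/2 = 10.0000
My = (-20- 13)/2 = -16.5000
Mz = (-14- 19)/2 = -16.5000

M = (10.0000, -16.5000, -16.5000)


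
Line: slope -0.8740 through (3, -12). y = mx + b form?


y + 12 = -0.8740(x - 3)
y = -0.8740x - 12 + 0.8740*3
y = -0.8740x - 9.3780

y = -0.8740x - 9.3780


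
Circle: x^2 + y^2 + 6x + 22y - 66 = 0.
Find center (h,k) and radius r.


h = -D/2 = -6/2 = -3
k = -E/2 = -22/2 = -11
r^2 = h^2 + k^2 - F = 9 + 121 + 66 = 196
r = 14

Center (-3, -11), radius = 14


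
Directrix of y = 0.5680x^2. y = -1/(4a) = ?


a = 0.5680
1/(4a) = 0.4401
directrix: y = -0.4401 = -0.4401

y = -0.4401


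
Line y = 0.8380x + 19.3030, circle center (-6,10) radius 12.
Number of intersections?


Substitute y = 0.8380x + 19.3030: (x+ 6)^2 + (0.8380x+19.3030-10)^2 = 144
Expand to Ax^2 + Bx + C = 0, where b-k = 9.303
A = 1+m^2 = 1.702244
B = 2(m(b-k) - h) = 2(0.8380*9.303 + 6) = 27.591828
C = h^2 + (b-k)^2 - r^2 = 36 + 86.545809 - 144 = -21.454191
disc = B^2-4AC = 761.3090 + 146.0811 = 907.3901
disc > 0

2 intersection points


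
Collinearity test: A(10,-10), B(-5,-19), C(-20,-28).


10*(-19+ 28) - 5*(-28+ 10) - 20*(-10+ 19)
= 90 + 90 - 180 = 0

Yes, collinear (determinant = 0)


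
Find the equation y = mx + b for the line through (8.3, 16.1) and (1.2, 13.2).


m = (-2.9)/(-7.1) = 0.4085
b = y1 - m*x1 = 16.1 - (-2.9*8.3)/(-7.1) = 16.1 - 3.3901 = 12.7099

y = 0.4085x + 12.7099


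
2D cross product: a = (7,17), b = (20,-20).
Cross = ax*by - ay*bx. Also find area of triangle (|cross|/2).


cross = 7*(-20) - 17*20 = -140 - 340 = -480
Triangle area = |-480|/2 = 480/2 = 240.0000

cross = -480, triangle area = 240.0000


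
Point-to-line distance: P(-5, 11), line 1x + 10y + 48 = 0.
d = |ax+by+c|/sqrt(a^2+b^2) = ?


|1*(-5) + 10*11 + 48| = |153| = 153
sqrt(1 + 100) = sqrt(101) = 10.0499
d = 153/sqrt(101) = 15.2241

15.2241


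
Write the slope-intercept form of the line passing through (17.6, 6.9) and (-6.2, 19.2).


m = (12.3)/(-23.8) = -0.5168
b = y1 - m*x1 = 6.9 - (12.3*17.6)/(-23.8) = 6.9 + 9.0958 = 15.9958

y = -0.5168x + 15.9958


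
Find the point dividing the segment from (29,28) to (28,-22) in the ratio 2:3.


Px = (2*28 + 3*29)/5 = 143/5 = 28.6000
Py = (2*(-22) + 3*28)/5 = 40/5 = 8.0000

P = (28.6000, 8.0000)


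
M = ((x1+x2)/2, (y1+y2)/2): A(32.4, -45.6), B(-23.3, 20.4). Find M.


Mx = (32.4 - 23.3)/2 = 9.1/2 = 4.5500
My = (-45.6 + 20.4)/2 = -25.2/2 = -12.6000

(4.5500, -12.6000)


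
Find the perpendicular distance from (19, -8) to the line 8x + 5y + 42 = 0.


|8*19 + 5*(-8) + 42| = |154| = 154
sqrt(64 + 25) = sqrt(89) = 9.4340
d = 154/sqrt(89) = 16.3240

16.3240


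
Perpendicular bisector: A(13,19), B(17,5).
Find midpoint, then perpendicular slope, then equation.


Midpoint = (15, 12)
Slope of AB = dy/dx = -14/4 = -3.5000
Perp slope = -dx/dy = 4/14 = 0.2857
b = My - (perp slope)*Mx = 12 + (4*15)/(-14) = 12 - 4.2857 = 7.7143

y = 0.2857x + 7.7143


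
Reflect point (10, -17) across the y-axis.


Reflection rule for y-axis: (-x, y)
(10, -17) -> (-10, -17)

(-10, -17)


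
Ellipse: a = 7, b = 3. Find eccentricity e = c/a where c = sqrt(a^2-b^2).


c = sqrt(49-9) = sqrt(40) = 6.3246
e = c/a = sqrt(40)/7 = 0.9035

e = 0.9035


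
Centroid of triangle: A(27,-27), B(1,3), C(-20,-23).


Gx = (27+1- 20)/3 = 8/3 = 2.6667
Gy = (-27+3- 23)/3 = -47/3 = -15.6667

G = (2.6667, -15.6667)


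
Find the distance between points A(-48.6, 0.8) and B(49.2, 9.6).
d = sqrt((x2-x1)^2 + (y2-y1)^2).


dx = 49.2 + 48.6 = 97.8
dy = 9.6 - 0.8 = 8.8
d = sqrt(9564.84 + 77.44) = sqrt(9642.28) = 98.1951

98.1951


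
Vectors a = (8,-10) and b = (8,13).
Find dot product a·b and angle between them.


a·b = 8*8 - 10*13 = 64 - 130 = -66
|a| = sqrt(64+100) = 12.8062
|b| = sqrt(64+169) = 15.2643
cos(theta) = -66/(sqrt(164)*sqrt(233)) = -66/sqrt(38212) = -0.337632
theta = arccos(-66/sqrt(38212)) = 109.7327 degrees

a·b = -66, theta = 109.7327 deg


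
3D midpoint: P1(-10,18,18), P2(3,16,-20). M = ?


Mx = (-10+3)/2 = -3.5000
My = (18+16)/2 = 17.0000
Mz = (18- 20)/2 = -1.0000

M = (-3.5000, 17.0000, -1.0000)


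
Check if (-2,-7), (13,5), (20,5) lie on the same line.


-2*(5-5) + 13*(5+ 7) + 20*(-7-5)
= 0 + 156 - 240 = -84

No, not collinear (determinant = -84)


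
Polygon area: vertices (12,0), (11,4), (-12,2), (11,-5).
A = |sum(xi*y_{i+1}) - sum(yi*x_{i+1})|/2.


sum(xi*y_{i+1}) = 12*4 + 11*2 - 12*(-5) + 11*0 = 130
sum(yi*x_{i+1}) = 0*11 + 4*(-12) + 2*11 - 5*12 = -86
Area = |130 + 86|/2 = 216/2 = 108.0000

108.0000 sq units


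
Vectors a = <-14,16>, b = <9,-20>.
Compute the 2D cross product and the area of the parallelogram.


cross = -14*(-20) - 16*9 = 280 - 144 = 136
Parallelogram area = |136| = 136

cross = 136, parallelogram area = 136


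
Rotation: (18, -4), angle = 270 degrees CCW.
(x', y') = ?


cos(270) = 0, sin(270) = -1
x' = 18*0 + 4*(-1) = -4
y' = 18*(-1) - 4*0 = -18

(-4, -18)


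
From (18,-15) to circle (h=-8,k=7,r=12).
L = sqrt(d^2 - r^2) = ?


d = sqrt((18+ 8)^2 + (-15-7)^2) = sqrt(676+484) = 34.0588
L = sqrt(1160.0000 - 144) = sqrt(1016.0000) = 31.8748

31.8748


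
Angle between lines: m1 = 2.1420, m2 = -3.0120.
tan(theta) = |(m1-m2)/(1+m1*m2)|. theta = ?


m1-m2 = 5.154
1+m1*m2 = -5.451704
tan(theta) = |5.154/(-5.451704)| = 0.945392
theta = arctan(|5.154/(-5.451704)|) = 43.3921 degrees (acute angle)

43.3921 degrees


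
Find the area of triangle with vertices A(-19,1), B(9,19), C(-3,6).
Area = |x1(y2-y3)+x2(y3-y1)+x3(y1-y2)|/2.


-19*(19-6) = -247
9*(6-1) = 45
-3*(1-19) = 54
sum = -148
Area = |-148|/2 = 74.0000

74.0000 sq units


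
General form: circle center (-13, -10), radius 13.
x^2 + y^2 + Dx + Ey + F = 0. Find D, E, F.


(x+ 13)^2 + (y+ 10)^2 = 13^2
D = -2h = 26, E = -2k = 20
F = h^2+k^2-r^2 = 169+100-169 = 100

D = 26, E = 20, F = 100


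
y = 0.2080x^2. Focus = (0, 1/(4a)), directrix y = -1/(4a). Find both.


a = 0.2080
1/(4a) = 1.2019
Focus = (0, 1.2019)
Directrix: y = -1.2019

Focus = (0, 1.2019), Directrix: y = -1.2019


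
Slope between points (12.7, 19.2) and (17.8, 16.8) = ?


dy = 16.8 - 19.2 = -2.4
dx = 17.8 - 12.7 = 5.1
m = -2.4/5.1 = -0.4706

m = -0.4706


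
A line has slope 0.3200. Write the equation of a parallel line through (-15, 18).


Parallel lines have equal slopes.
m2 = 0.3200
b2 = 18 - 0.3200*(-15) = 22.8000

y = 0.3200x + 22.8000


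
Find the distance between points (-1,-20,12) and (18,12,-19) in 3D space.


dx=19, dy=32, dz=-31
d = sqrt(361+1024+961) = sqrt(2346) = 48.4355

48.4355


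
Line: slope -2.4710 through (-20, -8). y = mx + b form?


y + 8 = -2.4710(x + 20)
y = -2.4710x - 8 + 2.4710*(-20)
y = -2.4710x - 57.4200

y = -2.4710x - 57.4200


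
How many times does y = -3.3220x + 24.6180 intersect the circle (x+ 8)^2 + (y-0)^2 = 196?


Substitute y = -3.3220x + 24.6180: (x+ 8)^2 + (-3.3220x+24.6180-0)^2 = 196
Expand to Ax^2 + Bx + C = 0, where b-k = 24.618
A = 1+m^2 = 12.035684
B = 2(m(b-k) - h) = 2(-3.3220*24.618 + 8) = -147.561992
C = h^2 + (b-k)^2 - r^2 = 64 + 606.045924 - 196 = 474.045924
disc = B^2-4AC = 21774.5415 - 22821.8678 = -1047.3263
disc < 0

0 intersection points


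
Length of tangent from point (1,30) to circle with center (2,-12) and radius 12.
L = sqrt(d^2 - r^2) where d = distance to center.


d = sqrt((1-2)^2 + (30+ 12)^2) = sqrt(1+1764) = 42.0119
L = sqrt(1765.0000 - 144) = sqrt(1621.0000) = 40.2616

40.2616


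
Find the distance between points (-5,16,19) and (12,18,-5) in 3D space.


dx=17, dy=2, dz=-24
d = sqrt(289+4+576) = sqrt(869) = 29.4788

29.4788


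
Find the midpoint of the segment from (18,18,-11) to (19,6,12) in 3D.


Mx = (18+19)/2 = 18.5000
My = (18+6)/2 = 12.0000
Mz = (-11+12)/2 = 0.5000

M = (18.5000, 12.0000, 0.5000)


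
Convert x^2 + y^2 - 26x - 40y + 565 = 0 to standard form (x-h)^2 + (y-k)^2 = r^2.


h = -D/2 = 26/2 = 13
k = -E/2 = 40/2 = 20
r^2 = h^2 + k^2 - F = 169 + 400 - 565 = 4
r = 2

Center (13, 20), radius = 2


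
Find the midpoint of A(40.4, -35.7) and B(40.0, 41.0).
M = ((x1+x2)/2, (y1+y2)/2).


Mx = (40.4 + 40.0)/2 = 80.4/2 = 40.2000
My = (-35.7 + 41.0)/2 = 5.3/2 = 2.6500

(40.2000, 2.6500)


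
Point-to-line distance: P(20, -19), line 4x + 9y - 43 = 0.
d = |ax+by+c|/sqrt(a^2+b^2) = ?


|4*20 + 9*(-19) - 43| = |-134| = 134
sqrt(16 + 81) = sqrt(97) = 9.8489
d = 134/sqrt(97) = 13.6056

13.6056


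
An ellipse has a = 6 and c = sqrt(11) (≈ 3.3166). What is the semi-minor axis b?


b^2 = 6^2 - (sqrt(11))^2 = 36 - 11 = 25
b = sqrt(25) = 5

b = 5


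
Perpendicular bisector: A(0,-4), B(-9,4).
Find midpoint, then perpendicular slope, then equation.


Midpoint = (-4.5, 0)
Slope of AB = dy/dx = 8/(-9) = -0.8889
Perp slope = -dx/dy = 9/8 = 1.1250
b = My - (perp slope)*Mx = 0 + (-9*(-4.5))/8 = 0 + 5.0625 = 5.0625

y = 1.1250x + 5.0625


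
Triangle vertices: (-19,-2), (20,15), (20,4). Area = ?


-19*(15-4) = -209
20*(4+ 2) = 120
20*(-2-15) = -340
sum = -429
Area = |-429|/2 = 214.5000

214.5000 sq units


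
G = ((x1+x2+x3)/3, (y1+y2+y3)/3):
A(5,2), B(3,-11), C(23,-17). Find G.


Gx = (5+3+23)/3 = 31/3 = 10.3333
Gy = (2- 11- 17)/3 = -26/3 = -8.6667

G = (10.3333, -8.6667)


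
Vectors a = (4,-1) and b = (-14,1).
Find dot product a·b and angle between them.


a·b = 4*(-14) - 1*1 = -56 - 1 = -57
|a| = sqrt(16+1) = 4.1231
|b| = sqrt(196+1) = 14.0357
cos(theta) = -57/(sqrt(17)*sqrt(197)) = -57/sqrt(3349) = -0.984957
theta = arccos(-57/sqrt(3349)) = 170.0494 degrees

a·b = -57, theta = 170.0494 deg


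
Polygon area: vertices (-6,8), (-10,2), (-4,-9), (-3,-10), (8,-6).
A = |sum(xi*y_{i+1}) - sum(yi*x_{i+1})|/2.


sum(xi*y_{i+1}) = -6*2 - 10*(-9) - 4*(-10) - 3*(-6) + 8*8 = 200
sum(yi*x_{i+1}) = 8*(-10) + 2*(-4) - 9*(-3) - 10*8 - 6*(-6) = -105
Area = |200 + 105|/2 = 305/2 = 152.5000

152.5000 sq units


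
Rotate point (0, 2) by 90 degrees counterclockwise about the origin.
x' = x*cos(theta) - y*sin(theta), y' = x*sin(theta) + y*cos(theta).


cos(90) = 0, sin(90) = 1
x' = 0*0 - 2*1 = -2
y' = 0*1 + 2*0 = 0

(-2, 0)


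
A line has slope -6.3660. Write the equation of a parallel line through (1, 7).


Parallel lines have equal slopes.
m2 = -6.3660
b2 = 7 + 6.3660*1 = 13.3660

y = -6.3660x + 13.3660


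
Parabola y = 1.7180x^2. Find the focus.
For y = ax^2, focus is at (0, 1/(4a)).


a = 1.7180
4a = 6.8720
focus = (0, 1/6.8720) = (0, 0.1455)

Focus = (0, 0.1455)


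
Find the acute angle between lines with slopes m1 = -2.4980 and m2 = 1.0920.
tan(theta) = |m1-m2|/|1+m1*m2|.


m1-m2 = -3.59
1+m1*m2 = -1.727816
tan(theta) = |-3.59/(-1.727816)| = 2.077768
theta = arctan(|-3.59/(-1.727816)|) = 64.2991 degrees (acute angle)

64.2991 degrees


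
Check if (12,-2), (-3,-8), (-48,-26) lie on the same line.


12*(-8+ 26) - 3*(-26+ 2) - 48*(-2+ 8)
= 216 + 72 - 288 = 0

Yes, collinear (determinant = 0)


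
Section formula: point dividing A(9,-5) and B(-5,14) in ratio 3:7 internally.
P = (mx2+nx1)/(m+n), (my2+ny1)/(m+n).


Px = (3*(-5) + 7*9)/10 = 48/10 = 4.8000
Py = (3*14 + 7*(-5))/10 = 7/10 = 0.7000

P = (4.8000, 0.7000)


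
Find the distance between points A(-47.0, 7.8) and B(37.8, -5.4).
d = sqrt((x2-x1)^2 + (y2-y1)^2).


dx = 37.8 + 47.0 = 84.8
dy = -5.4 - 7.8 = -13.2
d = sqrt(7191.04 + 174.24) = sqrt(7365.28) = 85.8212

85.8212


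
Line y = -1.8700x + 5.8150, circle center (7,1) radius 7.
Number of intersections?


Substitute y = -1.8700x + 5.8150: (x-7)^2 + (-1.8700x+5.8150-1)^2 = 49
Expand to Ax^2 + Bx + C = 0, where b-k = 4.815
A = 1+m^2 = 4.4969
B = 2(m(b-k) - h) = 2(-1.8700*4.815 - 7) = -32.0081
C = h^2 + (b-k)^2 - r^2 = 49 + 23.184225 - 49 = 23.184225
disc = B^2-4AC = 1024.5185 - 417.0286 = 607.4899
disc > 0

2 intersection points


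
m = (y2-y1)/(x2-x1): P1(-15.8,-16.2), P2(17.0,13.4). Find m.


dy = 13.4 + 16.2 = 29.6
dx = 17.0 + 15.8 = 32.8
m = 29.6/32.8 = 0.9024

m = 0.9024


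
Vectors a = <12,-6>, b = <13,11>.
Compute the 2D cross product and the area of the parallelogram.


cross = 12*11 + 6*13 = 132 + 78 = 210
Parallelogram area = |210| = 210

cross = 210, parallelogram area = 210


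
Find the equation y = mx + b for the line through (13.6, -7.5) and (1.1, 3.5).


m = (11.0)/(-12.5) = -0.8800
b = y1 - m*x1 = -7.5 - (11.0*13.6)/(-12.5) = -7.5 + 11.9680 = 4.4680

y = -0.8800x + 4.4680


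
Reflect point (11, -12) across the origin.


Reflection rule for origin: (-x, -y)
(11, -12) -> (-11, 12)

(-11, 12)


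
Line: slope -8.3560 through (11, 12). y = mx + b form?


y - 12 = -8.3560(x - 11)
y = -8.3560x + 12 + 8.3560*11
y = -8.3560x + 103.9160

y = -8.3560x + 103.9160


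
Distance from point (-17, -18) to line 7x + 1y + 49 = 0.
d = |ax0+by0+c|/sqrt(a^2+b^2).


|7*(-17) + 1*(-18) + 49| = |-88| = 88
sqrt(49 + 1) = sqrt(50) = 7.0711
d = 88/sqrt(50) = 12.4451

12.4451


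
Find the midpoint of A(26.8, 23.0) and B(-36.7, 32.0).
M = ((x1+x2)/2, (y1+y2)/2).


Mx = (26.8 - 36.7)/2 = -9.9/2 = -4.9500
My = (23.0 + 32.0)/2 = 55.0/2 = 27.5000

(-4.9500, 27.5000)


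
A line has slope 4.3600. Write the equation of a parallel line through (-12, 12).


Parallel lines have equal slopes.
m2 = 4.3600
b2 = 12 - 4.3600*(-12) = 64.3200

y = 4.3600x + 64.3200


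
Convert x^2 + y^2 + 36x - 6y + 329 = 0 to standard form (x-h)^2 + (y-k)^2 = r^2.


h = -D/2 = -36/2 = -18
k = -E/2 = 6/2 = 3
r^2 = h^2 + k^2 - F = 324 + 9 - 329 = 4
r = 2

Center (-18, 3), radius = 2


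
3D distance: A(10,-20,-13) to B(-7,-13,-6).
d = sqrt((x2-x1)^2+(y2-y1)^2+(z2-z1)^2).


dx=-17, dy=7, dz=7
d = sqrt(289+49+49) = sqrt(387) = 19.6723

19.6723


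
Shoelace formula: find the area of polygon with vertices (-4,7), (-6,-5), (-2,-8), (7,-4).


sum(xi*y_{i+1}) = -4*(-5) - 6*(-8) - 2*(-4) + 7*7 = 125
sum(yi*x_{i+1}) = 7*(-6) - 5*(-2) - 8*7 - 4*(-4) = -72
Area = |125 + 72|/2 = 197/2 = 98.5000

98.5000 sq units


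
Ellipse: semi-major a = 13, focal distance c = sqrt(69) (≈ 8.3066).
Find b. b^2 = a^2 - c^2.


b^2 = 13^2 - (sqrt(69))^2 = 169 - 69 = 100
b = sqrt(100) = 10

b = 10


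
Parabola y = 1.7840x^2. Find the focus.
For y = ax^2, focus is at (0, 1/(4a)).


a = 1.7840
4a = 7.1360
focus = (0, 1/7.1360) = (0, 0.1401)

Focus = (0, 0.1401)


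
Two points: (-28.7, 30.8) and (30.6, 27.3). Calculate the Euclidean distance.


dx = 30.6 + 28.7 = 59.3
dy = 27.3 - 30.8 = -3.5
d = sqrt(3516.49 + 12.25) = sqrt(3528.74) = 59.4032

59.4032


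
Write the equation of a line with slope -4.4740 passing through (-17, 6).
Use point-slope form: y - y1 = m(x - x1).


y - 6 = -4.4740(x + 17)
y = -4.4740x + 6 + 4.4740*(-17)
y = -4.4740x - 70.0580

y = -4.4740x - 70.0580


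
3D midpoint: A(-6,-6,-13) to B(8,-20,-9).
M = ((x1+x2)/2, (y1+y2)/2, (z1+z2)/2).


Mx = (-6+8)/2 = 1.0000
My = (-6- 20)/2 = -13.0000
Mz = (-13- 9)/2 = -11.0000

M = (1.0000, -13.0000, -11.0000)


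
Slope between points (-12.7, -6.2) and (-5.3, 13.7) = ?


dy = 13.7 + 6.2 = 19.9
dx = -5.3 + 12.7 = 7.4
m = 19.9/7.4 = 2.6892

m = 2.6892


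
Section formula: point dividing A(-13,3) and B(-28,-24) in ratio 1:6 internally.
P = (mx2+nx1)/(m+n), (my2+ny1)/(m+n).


Px = (1*(-28) + 6*(-13))/7 = -106/7 = -15.1429
Py = (1*(-24) + 6*3)/7 = -6/7 = -0.8571

P = (-15.1429, -0.8571)


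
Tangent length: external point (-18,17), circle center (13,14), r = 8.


d = sqrt((-18-13)^2 + (17-14)^2) = sqrt(961+9) = 31.1448
L = sqrt(970.0000 - 64) = sqrt(906.0000) = 30.0998

30.0998


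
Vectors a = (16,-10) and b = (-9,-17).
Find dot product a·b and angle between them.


a·b = 16*(-9) - 10*(-17) = -144 + 170 = 26
|a| = sqrt(256+100) = 18.8680
|b| = sqrt(81+289) = 19.2354
cos(theta) = 26/(sqrt(356)*sqrt(370)) = 26/sqrt(131720) = 0.071639
theta = arccos(26/sqrt(131720)) = 85.8919 degrees

a·b = 26, theta = 85.8919 deg


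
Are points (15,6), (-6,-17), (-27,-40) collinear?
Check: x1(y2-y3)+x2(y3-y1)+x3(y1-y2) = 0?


15*(-17+ 40) - 6*(-40-6) - 27*(6+ 17)
= 345 + 276 - 621 = 0

Yes, collinear (determinant = 0)


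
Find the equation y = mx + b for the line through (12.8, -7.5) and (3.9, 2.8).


m = (10.3)/(-8.9) = -1.1573
b = y1 - m*x1 = -7.5 - (10.3*12.8)/(-8.9) = -7.5 + 14.8135 = 7.3135

y = -1.1573x + 7.3135


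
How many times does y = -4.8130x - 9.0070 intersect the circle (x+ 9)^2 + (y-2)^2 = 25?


Substitute y = -4.8130x - 9.0070: (x+ 9)^2 + (-4.8130x- 9.0070-2)^2 = 25
Expand to Ax^2 + Bx + C = 0, where b-k = -11.007
A = 1+m^2 = 24.164969
B = 2(m(b-k) - h) = 2(-4.8130*(-11.007) + 9) = 123.953382
C = h^2 + (b-k)^2 - r^2 = 81 + 121.154049 - 25 = 177.154049
disc = B^2-4AC = 15364.4409 - 17123.6884 = -1759.2475
disc < 0

0 intersection points


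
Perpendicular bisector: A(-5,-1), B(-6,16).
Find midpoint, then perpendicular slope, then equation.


Midpoint = (-5.5, 7.5)
Slope of AB = dy/dx = 17/(-1) = -17.0000
Perp slope = -dx/dy = 1/17 = 0.0588
b = My - (perp slope)*Mx = 7.5 + (-1*(-5.5))/17 = 7.5 + 0.3235 = 7.8235

y = 0.0588x + 7.8235


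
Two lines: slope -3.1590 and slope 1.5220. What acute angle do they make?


m1-m2 = -4.681
1+m1*m2 = -3.807998
tan(theta) = |-4.681/(-3.807998)| = 1.229255
theta = arctan(|-4.681/(-3.807998)|) = 50.8716 degrees (acute angle)

50.8716 degrees


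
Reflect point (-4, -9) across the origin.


Reflection rule for origin: (-x, -y)
(-4, -9) -> (4, 9)

(4, 9)


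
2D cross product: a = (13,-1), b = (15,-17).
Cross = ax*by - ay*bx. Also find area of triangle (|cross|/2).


cross = 13*(-17) + 1*15 = -221 + 15 = -206
Triangle area = |-206|/2 = 206/2 = 103.0000

cross = -206, triangle area = 103.0000


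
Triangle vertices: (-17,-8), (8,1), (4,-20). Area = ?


-17*(1+ 20) = -357
8*(-20+ 8) = -96
4*(-8-1) = -36
sum = -489
Area = |-489|/2 = 244.5000

244.5000 sq units


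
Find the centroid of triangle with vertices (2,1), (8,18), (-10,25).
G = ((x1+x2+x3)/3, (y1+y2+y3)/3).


Gx = (2+8- 10)/3 = 0/3 = 0
Gy = (1+18+25)/3 = 44/3 = 14.6667

G = (0, 14.6667)


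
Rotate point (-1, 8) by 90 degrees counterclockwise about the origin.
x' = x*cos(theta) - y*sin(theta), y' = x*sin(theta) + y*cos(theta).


cos(90) = 0, sin(90) = 1
x' = -1*0 - 8*1 = -8
y' = -1*1 + 8*0 = -1

(-8, -1)


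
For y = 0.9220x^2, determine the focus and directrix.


a = 0.9220
1/(4a) = 0.2711
Focus = (0, 0.2711)
Directrix: y = -0.2711

Focus = (0, 0.2711), Directrix: y = -0.2711


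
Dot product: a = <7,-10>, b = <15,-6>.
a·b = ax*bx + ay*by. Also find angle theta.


a·b = 7*15 - 10*(-6) = 105 + 60 = 165
|a| = sqrt(49+100) = 12.2066
|b| = sqrt(225+36) = 16.1555
cos(theta) = 165/(sqrt(149)*sqrt(261)) = 165/sqrt(38889) = 0.836702
theta = arccos(165/sqrt(38889)) = 33.2066 degrees

a·b = 165, theta = 33.2066 deg


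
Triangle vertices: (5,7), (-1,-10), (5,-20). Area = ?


5*(-10+ 20) = 50
-1*(-20-7) = 27
5*(7+ 10) = 85
sum = 162
Area = |162|/2 = 81.0000

81.0000 sq units


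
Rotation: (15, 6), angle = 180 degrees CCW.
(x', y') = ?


cos(180) = -1, sin(180) = 0
x' = 15*(-1) - 6*0 = -15
y' = 15*0 + 6*(-1) = -6

(-15, -6)


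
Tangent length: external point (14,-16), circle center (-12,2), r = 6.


d = sqrt((14+ 12)^2 + (-16-2)^2) = sqrt(676+324) = 31.6228
L = sqrt(1000.0000 - 36) = sqrt(964.0000) = 31.0483

31.0483


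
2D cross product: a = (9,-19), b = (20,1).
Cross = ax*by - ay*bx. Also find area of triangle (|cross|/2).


cross = 9*1 + 19*20 = 9 + 380 = 389
Triangle area = |389|/2 = 389/2 = 194.5000

cross = 389, triangle area = 194.5000


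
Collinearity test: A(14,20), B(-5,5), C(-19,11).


14*(5-11) - 5*(11-20) - 19*(20-5)
= -84 + 45 - 285 = -324

No, not collinear (determinant = -324)


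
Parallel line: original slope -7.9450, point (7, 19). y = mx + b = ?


Parallel lines have equal slopes.
m2 = -7.9450
b2 = 19 + 7.9450*7 = 74.6150

y = -7.9450x + 74.6150


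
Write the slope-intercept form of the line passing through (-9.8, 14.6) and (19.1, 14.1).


m = (-0.5)/(28.9) = -0.0173
b = y1 - m*x1 = 14.6 - (-0.5*(-9.8))/(28.9) = 14.6 - 0.1696 = 14.4304

y = -0.0173x + 14.4304


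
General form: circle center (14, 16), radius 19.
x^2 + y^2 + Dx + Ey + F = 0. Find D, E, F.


(x-14)^2 + (y-16)^2 = 19^2
D = -2h = -28, E = -2k = -32
F = h^2+k^2-r^2 = 196+256-361 = 91

D = -28, E = -32, F = 91


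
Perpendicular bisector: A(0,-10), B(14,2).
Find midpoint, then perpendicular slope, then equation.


Midpoint = (7, -4)
Slope of AB = dy/dx = 12/14 = 0.8571
Perp slope = -dx/dy = -14/12 = -1.1667
b = My - (perp slope)*Mx = -4 + (14*7)/12 = -4 + 8.1667 = 4.1667

y = -1.1667x + 4.1667
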